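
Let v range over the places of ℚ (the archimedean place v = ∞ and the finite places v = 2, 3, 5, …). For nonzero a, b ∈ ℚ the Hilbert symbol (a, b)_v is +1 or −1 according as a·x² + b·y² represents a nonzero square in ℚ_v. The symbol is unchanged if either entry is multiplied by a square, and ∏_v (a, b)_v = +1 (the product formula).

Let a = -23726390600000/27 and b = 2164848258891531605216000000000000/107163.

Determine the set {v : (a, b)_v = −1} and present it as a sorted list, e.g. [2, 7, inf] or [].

[5, 19, 23, 37]

(a, b) ≡ (-3363855, 28842) mod (ℚ^×)²; places V = {2, 3, 5, 7, 11, 19, 23, 29, 37, ∞}.
(a,b)_5: α=5, u≡4; β=12, v≡2 (mod 5); (4|5)=+1, (2|5)=-1; sign (−1)^0·+1^12·-1^5 = -1.
(a,b)_19: α=1, u≡9; β=3, v≡7 (mod 19); (9|19)=+1, (7|19)=+1; sign (−1)^1·+1^3·+1^1 = -1.
(a,b)_7: α=0, u≡4; β=-2, v≡2 (mod 7); (4|7)=+1, (2|7)=+1; sign (−1)^0·+1^-2·+1^0 = +1.
(a,b)_∞: sgn(-3363855)=−, sgn(28842)=+, so +1.
(a,b)_11: α=1, u≡6; β=3, v≡4 (mod 11); (6|11)=-1, (4|11)=+1; sign (−1)^1·-1^3·+1^1 = +1.
(a,b)_23: α=2, u≡14; β=5, v≡2 (mod 23); (14|23)=-1, (2|23)=+1; sign (−1)^0·-1^5·+1^2 = -1.
(a,b)_37: α=1, u≡14; β=2, v≡19 (mod 37); (14|37)=-1, (19|37)=-1; sign (−1)^0·-1^2·-1^1 = -1.
(a,b)_29: α=1, u≡20; β=2, v≡9 (mod 29); (20|29)=+1, (9|29)=+1; sign (−1)^0·+1^2·+1^1 = +1.
(a,b)_3: α=-3, u≡1; β=-7, v≡2 (mod 3); (1|3)=+1, (2|3)=-1; sign (−1)^1·+1^-7·-1^-3 = +1.
(a,b)_2: α=6, β=17; u≡1, v≡5 (mod 8); ε(u)ε(v)=0·0, αω(v)=6·1, βω(u)=17·0; sum ≡ 0  ⇒  +1.
Ram(-3363855, 28842) = {5, 19, 23, 37}; no ℚ_5-point on the conic.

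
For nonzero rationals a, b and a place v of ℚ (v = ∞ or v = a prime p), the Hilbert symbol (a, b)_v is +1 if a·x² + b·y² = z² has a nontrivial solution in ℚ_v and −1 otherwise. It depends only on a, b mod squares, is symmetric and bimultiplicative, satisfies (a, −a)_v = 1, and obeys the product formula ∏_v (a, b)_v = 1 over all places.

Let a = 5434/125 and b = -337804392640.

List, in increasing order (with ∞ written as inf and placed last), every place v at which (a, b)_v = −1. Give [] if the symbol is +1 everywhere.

[2, 5]

(a, b) ≡ (27170, -715) mod (ℚ^×)²; places V = {2, 5, 11, 13, 19, ∞}.
(a,b)_19: α=1, u≡7; β=2, v≡17 (mod 19); (7|19)=+1, (17|19)=+1; sign (−1)^0·+1^2·+1^1 = +1.
(a,b)_∞: sgn(27170)=+, sgn(-715)=−, so +1.
(a,b)_13: α=1, u≡10; β=3, v≡3 (mod 13); (10|13)=+1, (3|13)=+1; sign (−1)^0·+1^3·+1^1 = +1.
(a,b)_11: α=1, u≡8; β=3, v≡5 (mod 11); (8|11)=-1, (5|11)=+1; sign (−1)^1·-1^3·+1^1 = +1.
(a,b)_5: α=-3, u≡4; β=1, v≡2 (mod 5); (4|5)=+1, (2|5)=-1; sign (−1)^0·+1^1·-1^-3 = -1.
(a,b)_2: α=1, β=6; u≡1, v≡5 (mod 8); ε(u)ε(v)=0·0, αω(v)=1·1, βω(u)=6·0; sum ≡ 1  ⇒  -1.
|Ram(27170, -715)| = 2, even; anisotropic at {2, 5}.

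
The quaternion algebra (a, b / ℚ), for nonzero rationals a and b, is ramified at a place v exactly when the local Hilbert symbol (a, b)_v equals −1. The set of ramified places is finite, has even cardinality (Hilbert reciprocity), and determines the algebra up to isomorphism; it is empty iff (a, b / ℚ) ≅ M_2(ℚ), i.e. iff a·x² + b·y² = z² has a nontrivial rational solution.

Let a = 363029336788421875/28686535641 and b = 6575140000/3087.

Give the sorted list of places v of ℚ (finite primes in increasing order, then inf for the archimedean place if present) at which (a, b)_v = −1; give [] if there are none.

[7, 11, 13, 19]

(a, b) ≡ (19, 38038) mod (ℚ^×)²; places V = {2, 3, 5, 7, 11, 13, 17, 19, 37, 41, ∞}.
(a,b)_∞: sgn(19)=+, sgn(38038)=+, so +1.
(a,b)_17: α=-2, u≡2; β=0, v≡2 (mod 17); (2|17)=+1, (2|17)=+1; sign (−1)^0·+1^0·+1^-2 = +1.
(a,b)_5: α=6, u≡4; β=4, v≡2 (mod 5); (4|5)=+1, (2|5)=-1; sign (−1)^0·+1^4·-1^6 = +1.
(a,b)_3: α=-10, u≡1; β=-2, v≡1 (mod 3); (1|3)=+1, (1|3)=+1; sign (−1)^0·+1^-2·+1^-10 = +1.
(a,b)_2: α=0, β=5; u≡3, v≡3 (mod 8); ε(u)ε(v)=1·1, αω(v)=0·1, βω(u)=5·1; sum ≡ 0  ⇒  +1.
(a,b)_13: α=2, u≡6; β=1, v≡4 (mod 13); (6|13)=-1, (4|13)=+1; sign (−1)^0·-1^1·+1^2 = -1.
(a,b)_41: α=-2, u≡6; β=0, v≡1 (mod 41); (6|41)=-1, (1|41)=+1; sign (−1)^0·-1^0·+1^-2 = +1.
(a,b)_7: α=0, u≡5; β=-3, v≡1 (mod 7); (5|7)=-1, (1|7)=+1; sign (−1)^0·-1^-3·+1^0 = -1.
(a,b)_19: α=3, u≡6; β=1, v≡11 (mod 19); (6|19)=+1, (11|19)=+1; sign (−1)^1·+1^1·+1^3 = -1.
(a,b)_11: α=4, u≡10; β=3, v≡3 (mod 11); (10|11)=-1, (3|11)=+1; sign (−1)^0·-1^3·+1^4 = -1.
(a,b)_37: α=2, u≡19; β=0, v≡15 (mod 37); (19|37)=-1, (15|37)=-1; sign (−1)^0·-1^0·-1^2 = +1.
(19, 38038 / ℚ) ramifies at {7, 11, 13, 19}: a division algebra.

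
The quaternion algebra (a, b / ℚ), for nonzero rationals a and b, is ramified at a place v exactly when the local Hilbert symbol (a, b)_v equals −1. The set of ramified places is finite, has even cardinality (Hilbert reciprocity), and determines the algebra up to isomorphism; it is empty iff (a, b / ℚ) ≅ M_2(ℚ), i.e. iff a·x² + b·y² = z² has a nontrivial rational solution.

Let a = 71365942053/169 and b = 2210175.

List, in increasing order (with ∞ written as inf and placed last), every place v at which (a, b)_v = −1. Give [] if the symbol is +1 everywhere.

(a, b) ≡ (17980837, 9823) mod (ℚ^×)²; places V = {2, 3, 5, 7, 11, 13, 19, 31, 41, 43, 47, ∞}.
(a,b)_∞: sgn(17980837)=+, sgn(9823)=+, so +1.
(a,b)_13: α=-2, u≡3; β=0, v≡6 (mod 13); (3|13)=+1, (6|13)=-1; sign (−1)^0·+1^0·-1^-2 = +1.
(a,b)_7: α=3, u≡3; β=0, v≡2 (mod 7); (3|7)=-1, (2|7)=+1; sign (−1)^0·-1^0·+1^3 = +1.
(a,b)_11: α=0, u≡8; β=1, v≡10 (mod 11); (8|11)=-1, (10|11)=-1; sign (−1)^0·-1^1·-1^0 = -1.
(a,b)_19: α=0, u≡16; β=1, v≡7 (mod 19); (16|19)=+1, (7|19)=+1; sign (−1)^0·+1^1·+1^0 = +1.
(a,b)_43: α=1, u≡12; β=0, v≡18 (mod 43); (12|43)=-1, (18|43)=-1; sign (−1)^0·-1^0·-1^1 = -1.
(a,b)_5: α=0, u≡2; β=2, v≡2 (mod 5); (2|5)=-1, (2|5)=-1; sign (−1)^0·-1^2·-1^0 = +1.
(a,b)_2: α=0, β=0; u≡5, v≡7 (mod 8); ε(u)ε(v)=0·1, αω(v)=0·0, βω(u)=0·1; sum ≡ 0  ⇒  +1.
(a,b)_3: α=4, u≡1; β=2, v≡1 (mod 3); (1|3)=+1, (1|3)=+1; sign (−1)^0·+1^2·+1^4 = +1.
(a,b)_41: α=1, u≡32; β=0, v≡29 (mod 41); (32|41)=+1, (29|41)=-1; sign (−1)^0·+1^0·-1^1 = -1.
(a,b)_31: α=1, u≡30; β=0, v≡30 (mod 31); (30|31)=-1, (30|31)=-1; sign (−1)^0·-1^0·-1^1 = -1.
(a,b)_47: α=1, u≡5; β=1, v≡25 (mod 47); (5|47)=-1, (25|47)=+1; sign (−1)^1·-1^1·+1^1 = +1.
(17980837, 9823 / ℚ) ramifies at {11, 31, 41, 43}: a division algebra.

[11, 31, 41, 43]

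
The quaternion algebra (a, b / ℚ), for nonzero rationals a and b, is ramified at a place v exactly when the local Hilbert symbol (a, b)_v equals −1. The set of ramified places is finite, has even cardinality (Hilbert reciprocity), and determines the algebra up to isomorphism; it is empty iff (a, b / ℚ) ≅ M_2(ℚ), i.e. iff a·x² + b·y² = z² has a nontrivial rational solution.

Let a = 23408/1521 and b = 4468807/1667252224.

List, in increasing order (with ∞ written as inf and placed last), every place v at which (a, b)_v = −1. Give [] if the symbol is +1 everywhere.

[2, 11]

Mod squares: a ≡ 1463, b ≡ 7. Check v ∈ {∞, 2, 3, 7, 11, 13, 17, 19, 29, 47}.
v=3: a=3^-2·(≡2), b=3^0·(≡1) mod 3; (2|3)=-1, (1|3)=+1; (−1)^{-2·0·1}·(-1)^0·(+1)^-2 = +1.
v=11: a=11^1·(≡9), b=11^-2·(≡8) mod 11; (9|11)=+1, (8|11)=-1; (−1)^{1·-2·5}·(+1)^-2·(-1)^1 = -1.
v=17: a=17^0·(≡2), b=17^2·(≡11) mod 17; (2|17)=+1, (11|17)=-1; (−1)^{0·2·8}·(+1)^2·(-1)^0 = +1.
v=47: a=47^0·(≡25), b=47^2·(≡14) mod 47; (25|47)=+1, (14|47)=+1; (−1)^{0·2·23}·(+1)^2·(+1)^0 = +1.
v=13: a=13^-2·(≡11), b=13^0·(≡5) mod 13; (11|13)=-1, (5|13)=-1; (−1)^{-2·0·6}·(-1)^0·(-1)^-2 = +1.
v=7: a=7^1·(≡6), b=7^1·(≡1) mod 7; (6|7)=-1, (1|7)=+1; (−1)^{1·1·3}·(-1)^1·(+1)^1 = +1.
v=29: a=29^0·(≡16), b=29^-2·(≡7) mod 29; (16|29)=+1, (7|29)=+1; (−1)^{0·-2·14}·(+1)^-2·(+1)^0 = +1.
v=2: v_2(a)=4, v_2(b)=-14; units ≡ 7, 7 (mod 8); ε·ε+αω+βω = 1·1+4·0+-14·0 ≡ 1  ⇒  (a,b)_2 = -1.
v=19: a=19^1·(≡16), b=19^0·(≡7) mod 19; (16|19)=+1, (7|19)=+1; (−1)^{1·0·9}·(+1)^0·(+1)^1 = +1.
v=∞: 1463 > 0 and 7 > 0  ⇒  (a,b)_∞ = +1.
(1463, 7 / ℚ) ramifies at {2, 11}: a division algebra.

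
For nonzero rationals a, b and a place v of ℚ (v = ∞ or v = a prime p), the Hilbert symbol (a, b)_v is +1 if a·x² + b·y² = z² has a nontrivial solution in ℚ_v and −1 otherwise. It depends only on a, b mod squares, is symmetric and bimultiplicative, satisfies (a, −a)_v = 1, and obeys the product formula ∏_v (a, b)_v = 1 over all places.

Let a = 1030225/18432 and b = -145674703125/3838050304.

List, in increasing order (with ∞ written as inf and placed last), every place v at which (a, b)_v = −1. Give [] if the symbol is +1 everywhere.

Mod squares: a ≡ 2, b ≡ -29. Check v ∈ {∞, 2, 3, 5, 7, 11, 29}.
v=2: v_2(a)=-11, v_2(b)=-18; units ≡ 1, 3 (mod 8); ε·ε+αω+βω = 0·1+-11·1+-18·0 ≡ 1  ⇒  (a,b)_2 = -1.
v=11: a=11^0·(≡6), b=11^-4·(≡9) mod 11; (6|11)=-1, (9|11)=+1; (−1)^{0·-4·5}·(-1)^-4·(+1)^0 = +1.
v=∞: 2 > 0 and -29 < 0  ⇒  (a,b)_∞ = +1.
v=5: a=5^2·(≡2), b=5^6·(≡1) mod 5; (2|5)=-1, (1|5)=+1; (−1)^{2·6·2}·(-1)^6·(+1)^2 = +1.
v=3: a=3^-2·(≡2), b=3^8·(≡1) mod 3; (2|3)=-1, (1|3)=+1; (−1)^{-2·8·1}·(-1)^8·(+1)^-2 = +1.
v=7: a=7^2·(≡4), b=7^2·(≡3) mod 7; (4|7)=+1, (3|7)=-1; (−1)^{2·2·3}·(+1)^2·(-1)^2 = +1.
v=29: a=29^2·(≡26), b=29^1·(≡24) mod 29; (26|29)=-1, (24|29)=+1; (−1)^{2·1·14}·(-1)^1·(+1)^2 = -1.
|Ram(2, -29)| = 2, even; anisotropic at {2, 29}.

[2, 29]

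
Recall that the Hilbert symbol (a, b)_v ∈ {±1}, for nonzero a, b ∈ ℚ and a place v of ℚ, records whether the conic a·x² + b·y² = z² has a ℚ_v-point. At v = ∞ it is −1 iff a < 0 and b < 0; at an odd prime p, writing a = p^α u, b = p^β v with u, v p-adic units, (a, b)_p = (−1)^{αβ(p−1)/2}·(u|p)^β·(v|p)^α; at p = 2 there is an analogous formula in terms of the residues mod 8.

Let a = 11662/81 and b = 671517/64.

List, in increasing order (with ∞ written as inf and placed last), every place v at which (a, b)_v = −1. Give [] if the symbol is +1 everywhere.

(a, b) ≡ (238, 74613) mod (ℚ^×)²; places V = {2, 3, 7, 11, 17, 19, ∞}.
(a,b)_11: α=0, u≡6; β=1, v≡7 (mod 11); (6|11)=-1, (7|11)=-1; sign (−1)^0·-1^1·-1^0 = -1.
(a,b)_2: α=1, β=-6; u≡7, v≡5 (mod 8); ε(u)ε(v)=1·0, αω(v)=1·1, βω(u)=-6·0; sum ≡ 1  ⇒  -1.
(a,b)_7: α=3, u≡5; β=1, v≡3 (mod 7); (5|7)=-1, (3|7)=-1; sign (−1)^1·-1^1·-1^3 = -1.
(a,b)_19: α=0, u≡3; β=1, v≡14 (mod 19); (3|19)=-1, (14|19)=-1; sign (−1)^0·-1^1·-1^0 = -1.
(a,b)_∞: sgn(238)=+, sgn(74613)=+, so +1.
(a,b)_17: α=1, u≡7; β=1, v≡6 (mod 17); (7|17)=-1, (6|17)=-1; sign (−1)^0·-1^1·-1^1 = +1.
(a,b)_3: α=-4, u≡1; β=3, v≡1 (mod 3); (1|3)=+1, (1|3)=+1; sign (−1)^0·+1^3·+1^-4 = +1.
(238, 74613 / ℚ) ramifies at {2, 7, 11, 19}: a division algebra.

[2, 7, 11, 19]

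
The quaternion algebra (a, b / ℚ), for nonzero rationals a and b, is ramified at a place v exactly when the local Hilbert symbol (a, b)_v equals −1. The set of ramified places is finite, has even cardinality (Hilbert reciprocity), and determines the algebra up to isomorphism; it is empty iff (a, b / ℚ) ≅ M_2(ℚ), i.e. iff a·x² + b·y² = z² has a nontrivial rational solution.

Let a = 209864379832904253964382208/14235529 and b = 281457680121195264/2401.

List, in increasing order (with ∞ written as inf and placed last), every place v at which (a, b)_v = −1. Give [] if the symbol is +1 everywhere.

Mod squares: a ≡ 28823, b ≡ 851. Check v ∈ {∞, 2, 3, 7, 11, 17, 19, 23, 37, 41}.
v=11: a=11^-2·(≡9), b=11^0·(≡9) mod 11; (9|11)=+1, (9|11)=+1; (−1)^{-2·0·5}·(+1)^0·(+1)^-2 = +1.
v=41: a=41^1·(≡11), b=41^0·(≡36) mod 41; (11|41)=-1, (36|41)=+1; (−1)^{1·0·20}·(-1)^0·(+1)^1 = +1.
v=3: a=3^6·(≡2), b=3^4·(≡2) mod 3; (2|3)=-1, (2|3)=-1; (−1)^{6·4·1}·(-1)^4·(-1)^6 = +1.
v=7: a=7^-6·(≡2), b=7^-4·(≡1) mod 7; (2|7)=+1, (1|7)=+1; (−1)^{-6·-4·3}·(+1)^-4·(+1)^-6 = +1.
v=∞: 28823 > 0 and 851 > 0  ⇒  (a,b)_∞ = +1.
v=23: a=23^4·(≡12), b=23^3·(≡15) mod 23; (12|23)=+1, (15|23)=-1; (−1)^{4·3·11}·(+1)^3·(-1)^4 = +1.
v=19: a=19^3·(≡11), b=19^2·(≡2) mod 19; (11|19)=+1, (2|19)=-1; (−1)^{3·2·9}·(+1)^2·(-1)^3 = -1.
v=2: v_2(a)=12, v_2(b)=8; units ≡ 7, 3 (mod 8); ε·ε+αω+βω = 1·1+12·1+8·0 ≡ 1  ⇒  (a,b)_2 = -1.
v=37: a=37^1·(≡18), b=37^1·(≡35) mod 37; (18|37)=-1, (35|37)=-1; (−1)^{1·1·18}·(-1)^1·(-1)^1 = +1.
v=17: a=17^6·(≡1), b=17^4·(≡9) mod 17; (1|17)=+1, (9|17)=+1; (−1)^{6·4·8}·(+1)^4·(+1)^6 = +1.
|Ram(28823, 851)| = 2, even; anisotropic at {2, 19}.

[2, 19]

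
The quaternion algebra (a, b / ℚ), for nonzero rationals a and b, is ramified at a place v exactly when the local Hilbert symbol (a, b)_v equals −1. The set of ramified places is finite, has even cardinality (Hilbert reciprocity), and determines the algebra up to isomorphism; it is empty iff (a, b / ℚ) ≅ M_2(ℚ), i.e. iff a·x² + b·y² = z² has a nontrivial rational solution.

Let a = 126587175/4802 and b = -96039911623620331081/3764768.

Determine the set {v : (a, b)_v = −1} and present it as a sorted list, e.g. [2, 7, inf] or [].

(a, b) ≡ (83694, -2) mod (ℚ^×)²; places V = {2, 3, 5, 7, 11, 13, 17, 29, 37, ∞}.
(a,b)_37: α=1, u≡19; β=2, v≡31 (mod 37); (19|37)=-1, (31|37)=-1; sign (−1)^0·-1^2·-1^1 = -1.
(a,b)_11: α=2, u≡7; β=2, v≡5 (mod 11); (7|11)=-1, (5|11)=+1; sign (−1)^0·-1^2·+1^2 = +1.
(a,b)_3: α=1, u≡1; β=0, v≡1 (mod 3); (1|3)=+1, (1|3)=+1; sign (−1)^0·+1^0·+1^1 = +1.
(a,b)_7: α=-4, u≡4; β=-6, v≡5 (mod 7); (4|7)=+1, (5|7)=-1; sign (−1)^0·+1^-6·-1^-4 = +1.
(a,b)_∞: sgn(83694)=+, sgn(-2)=−, so +1.
(a,b)_29: α=1, u≡27; β=2, v≡10 (mod 29); (27|29)=-1, (10|29)=-1; sign (−1)^0·-1^2·-1^1 = -1.
(a,b)_13: α=1, u≡4; β=4, v≡11 (mod 13); (4|13)=+1, (11|13)=-1; sign (−1)^0·+1^4·-1^1 = -1.
(a,b)_17: α=0, u≡3; β=6, v≡8 (mod 17); (3|17)=-1, (8|17)=+1; sign (−1)^0·-1^6·+1^0 = +1.
(a,b)_2: α=-1, β=-5; u≡7, v≡7 (mod 8); ε(u)ε(v)=1·1, αω(v)=-1·0, βω(u)=-5·0; sum ≡ 1  ⇒  -1.
(a,b)_5: α=2, u≡1; β=0, v≡3 (mod 5); (1|5)=+1, (3|5)=-1; sign (−1)^0·+1^0·-1^2 = +1.
|Ram(83694, -2)| = 4, even; anisotropic at {2, 13, 29, 37}.

[2, 13, 29, 37]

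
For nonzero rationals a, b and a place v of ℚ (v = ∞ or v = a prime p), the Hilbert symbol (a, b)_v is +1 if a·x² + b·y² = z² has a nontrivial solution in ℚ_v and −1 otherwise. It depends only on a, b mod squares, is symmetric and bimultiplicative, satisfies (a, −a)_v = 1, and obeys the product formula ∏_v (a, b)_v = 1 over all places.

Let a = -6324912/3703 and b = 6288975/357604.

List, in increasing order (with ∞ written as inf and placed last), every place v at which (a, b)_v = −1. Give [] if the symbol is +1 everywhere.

(a, b) ≡ (-21, 231) mod (ℚ^×)²; places V = {2, 3, 5, 7, 11, 13, 23, ∞}.
(a,b)_2: α=4, β=-2; u≡3, v≡7 (mod 8); ε(u)ε(v)=1·1, αω(v)=4·0, βω(u)=-2·1; sum ≡ 1  ⇒  -1.
(a,b)_3: α=3, u≡2; β=3, v≡2 (mod 3); (2|3)=-1, (2|3)=-1; sign (−1)^1·-1^3·-1^3 = -1.
(a,b)_5: α=0, u≡1; β=2, v≡1 (mod 5); (1|5)=+1, (1|5)=+1; sign (−1)^0·+1^2·+1^0 = +1.
(a,b)_23: α=-2, u≡6; β=-2, v≡12 (mod 23); (6|23)=+1, (12|23)=+1; sign (−1)^0·+1^-2·+1^-2 = +1.
(a,b)_11: α=4, u≡9; β=3, v≡10 (mod 11); (9|11)=+1, (10|11)=-1; sign (−1)^0·+1^3·-1^4 = +1.
(a,b)_13: α=0, u≡11; β=-2, v≡3 (mod 13); (11|13)=-1, (3|13)=+1; sign (−1)^0·-1^-2·+1^0 = +1.
(a,b)_∞: sgn(-21)=−, sgn(231)=+, so +1.
(a,b)_7: α=-1, u≡2; β=1, v≡5 (mod 7); (2|7)=+1, (5|7)=-1; sign (−1)^1·+1^1·-1^-1 = +1.
Ram(-21, 231) = {2, 3}; no ℚ_2-point on the conic.

[2, 3]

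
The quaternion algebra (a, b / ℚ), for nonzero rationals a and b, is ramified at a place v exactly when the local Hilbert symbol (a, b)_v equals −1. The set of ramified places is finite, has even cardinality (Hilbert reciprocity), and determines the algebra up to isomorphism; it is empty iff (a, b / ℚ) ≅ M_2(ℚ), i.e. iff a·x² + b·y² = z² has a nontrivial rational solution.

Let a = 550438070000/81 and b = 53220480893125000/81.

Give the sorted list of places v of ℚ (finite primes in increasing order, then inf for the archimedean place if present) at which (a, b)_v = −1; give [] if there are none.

(a, b) ≡ (23, 355810) mod (ℚ^×)²; places V = {2, 3, 5, 7, 13, 17, 23, ∞}.
(a,b)_2: α=4, β=3; u≡7, v≡1 (mod 8); ε(u)ε(v)=1·0, αω(v)=4·0, βω(u)=3·0; sum ≡ 0  ⇒  +1.
(a,b)_23: α=1, u≡8; β=1, v≡10 (mod 23); (8|23)=+1, (10|23)=-1; sign (−1)^1·+1^1·-1^1 = +1.
(a,b)_13: α=2, u≡1; β=3, v≡8 (mod 13); (1|13)=+1, (8|13)=-1; sign (−1)^0·+1^3·-1^2 = +1.
(a,b)_3: α=-4, u≡2; β=-4, v≡1 (mod 3); (2|3)=-1, (1|3)=+1; sign (−1)^0·-1^-4·+1^-4 = +1.
(a,b)_17: α=2, u≡5; β=3, v≡5 (mod 17); (5|17)=-1, (5|17)=-1; sign (−1)^0·-1^3·-1^2 = -1.
(a,b)_7: α=2, u≡4; β=3, v≡6 (mod 7); (4|7)=+1, (6|7)=-1; sign (−1)^0·+1^3·-1^2 = +1.
(a,b)_5: α=4, u≡2; β=7, v≡2 (mod 5); (2|5)=-1, (2|5)=-1; sign (−1)^0·-1^7·-1^4 = -1.
(a,b)_∞: sgn(23)=+, sgn(355810)=+, so +1.
(23, 355810 / ℚ) ramifies at {5, 17}: a division algebra.

[5, 17]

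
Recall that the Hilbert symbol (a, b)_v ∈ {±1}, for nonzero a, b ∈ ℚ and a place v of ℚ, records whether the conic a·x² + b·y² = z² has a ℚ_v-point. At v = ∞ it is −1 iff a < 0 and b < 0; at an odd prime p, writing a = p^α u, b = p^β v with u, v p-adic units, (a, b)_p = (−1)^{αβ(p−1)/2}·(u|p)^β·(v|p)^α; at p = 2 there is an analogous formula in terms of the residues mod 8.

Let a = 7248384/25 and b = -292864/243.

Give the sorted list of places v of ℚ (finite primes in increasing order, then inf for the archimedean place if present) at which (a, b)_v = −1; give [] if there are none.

(a, b) ≡ (26, -858) mod (ℚ^×)²; places V = {2, 3, 5, 11, 13, ∞}.
(a,b)_11: α=2, u≡3; β=1, v≡7 (mod 11); (3|11)=+1, (7|11)=-1; sign (−1)^0·+1^1·-1^2 = +1.
(a,b)_3: α=2, u≡2; β=-5, v≡2 (mod 3); (2|3)=-1, (2|3)=-1; sign (−1)^0·-1^-5·-1^2 = -1.
(a,b)_∞: sgn(26)=+, sgn(-858)=−, so +1.
(a,b)_13: α=1, u≡2; β=1, v≡3 (mod 13); (2|13)=-1, (3|13)=+1; sign (−1)^0·-1^1·+1^1 = -1.
(a,b)_2: α=9, β=11; u≡5, v≡3 (mod 8); ε(u)ε(v)=0·1, αω(v)=9·1, βω(u)=11·1; sum ≡ 0  ⇒  +1.
(a,b)_5: α=-2, u≡4; β=0, v≡2 (mod 5); (4|5)=+1, (2|5)=-1; sign (−1)^0·+1^0·-1^-2 = +1.
(26, -858 / ℚ) ramifies at {3, 13}: a division algebra.

[3, 13]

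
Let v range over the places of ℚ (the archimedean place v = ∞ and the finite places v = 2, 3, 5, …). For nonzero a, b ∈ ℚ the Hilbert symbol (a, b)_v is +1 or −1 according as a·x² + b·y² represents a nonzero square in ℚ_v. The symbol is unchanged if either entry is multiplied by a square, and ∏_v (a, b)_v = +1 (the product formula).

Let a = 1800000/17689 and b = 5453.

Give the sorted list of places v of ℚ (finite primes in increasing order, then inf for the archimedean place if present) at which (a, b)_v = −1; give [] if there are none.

[5, 7]

(a, b) ≡ (5, 5453) mod (ℚ^×)²; places V = {2, 3, 5, 7, 19, 41, ∞}.
(a,b)_2: α=6, β=0; u≡5, v≡5 (mod 8); ε(u)ε(v)=0·0, αω(v)=6·1, βω(u)=0·1; sum ≡ 0  ⇒  +1.
(a,b)_19: α=-2, u≡17; β=1, v≡2 (mod 19); (17|19)=+1, (2|19)=-1; sign (−1)^0·+1^1·-1^-2 = +1.
(a,b)_5: α=5, u≡4; β=0, v≡3 (mod 5); (4|5)=+1, (3|5)=-1; sign (−1)^0·+1^0·-1^5 = -1.
(a,b)_∞: sgn(5)=+, sgn(5453)=+, so +1.
(a,b)_7: α=-2, u≡5; β=1, v≡2 (mod 7); (5|7)=-1, (2|7)=+1; sign (−1)^0·-1^1·+1^-2 = -1.
(a,b)_3: α=2, u≡2; β=0, v≡2 (mod 3); (2|3)=-1, (2|3)=-1; sign (−1)^0·-1^0·-1^2 = +1.
(a,b)_41: α=0, u≡1; β=1, v≡10 (mod 41); (1|41)=+1, (10|41)=+1; sign (−1)^0·+1^1·+1^0 = +1.
|Ram(5, 5453)| = 2, even; anisotropic at {5, 7}.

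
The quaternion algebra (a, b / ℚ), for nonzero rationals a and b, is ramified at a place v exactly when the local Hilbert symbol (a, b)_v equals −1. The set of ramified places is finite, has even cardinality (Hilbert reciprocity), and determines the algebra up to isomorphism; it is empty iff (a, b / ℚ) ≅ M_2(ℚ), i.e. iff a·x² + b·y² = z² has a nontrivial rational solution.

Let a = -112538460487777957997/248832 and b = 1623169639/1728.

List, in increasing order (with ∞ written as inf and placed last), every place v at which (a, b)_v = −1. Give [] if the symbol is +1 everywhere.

(a, b) ≡ (-6279, 2028117) mod (ℚ^×)²; places V = {2, 3, 7, 13, 17, 19, 23, ∞}.
(a,b)_∞: sgn(-6279)=−, sgn(2028117)=+, so +1.
(a,b)_23: α=3, u≡13; β=1, v≡20 (mod 23); (13|23)=+1, (20|23)=-1; sign (−1)^1·+1^1·-1^3 = +1.
(a,b)_3: α=-5, u≡1; β=-3, v≡1 (mod 3); (1|3)=+1, (1|3)=+1; sign (−1)^1·+1^-3·+1^-5 = -1.
(a,b)_17: α=2, u≡6; β=1, v≡3 (mod 17); (6|17)=-1, (3|17)=-1; sign (−1)^0·-1^1·-1^2 = -1.
(a,b)_13: α=3, u≡7; β=1, v≡12 (mod 13); (7|13)=-1, (12|13)=+1; sign (−1)^0·-1^1·+1^3 = -1.
(a,b)_2: α=-10, β=-6; u≡1, v≡5 (mod 8); ε(u)ε(v)=0·0, αω(v)=-10·1, βω(u)=-6·0; sum ≡ 0  ⇒  +1.
(a,b)_19: α=2, u≡15; β=1, v≡4 (mod 19); (15|19)=-1, (4|19)=+1; sign (−1)^0·-1^1·+1^2 = -1.
(a,b)_7: α=9, u≡5; β=5, v≡2 (mod 7); (5|7)=-1, (2|7)=+1; sign (−1)^1·-1^5·+1^9 = +1.
(-6279, 2028117 / ℚ) ramifies at {3, 13, 17, 19}: a division algebra.

[3, 13, 17, 19]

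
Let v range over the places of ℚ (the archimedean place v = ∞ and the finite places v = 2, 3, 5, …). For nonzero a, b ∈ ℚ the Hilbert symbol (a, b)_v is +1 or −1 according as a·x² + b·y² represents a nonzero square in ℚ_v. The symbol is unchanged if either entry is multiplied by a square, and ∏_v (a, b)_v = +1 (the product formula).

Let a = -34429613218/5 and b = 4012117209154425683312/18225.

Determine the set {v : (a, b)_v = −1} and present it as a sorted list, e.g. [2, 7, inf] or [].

Mod squares: a ≡ -10010, b ≡ 143. Check v ∈ {∞, 2, 3, 5, 7, 11, 13, 29}.
v=5: a=5^-1·(≡2), b=5^-2·(≡3) mod 5; (2|5)=-1, (3|5)=-1; (−1)^{-1·-2·2}·(-1)^-2·(-1)^-1 = -1.
v=13: a=13^3·(≡4), b=13^5·(≡2) mod 13; (4|13)=+1, (2|13)=-1; (−1)^{3·5·6}·(+1)^5·(-1)^3 = -1.
v=11: a=11^3·(≡9), b=11^7·(≡10) mod 11; (9|11)=+1, (10|11)=-1; (−1)^{3·7·5}·(+1)^7·(-1)^3 = +1.
v=3: a=3^0·(≡1), b=3^-6·(≡2) mod 3; (1|3)=+1, (2|3)=-1; (−1)^{0·-6·1}·(+1)^-6·(-1)^0 = +1.
v=7: a=7^1·(≡6), b=7^2·(≡5) mod 7; (6|7)=-1, (5|7)=-1; (−1)^{1·2·3}·(-1)^2·(-1)^1 = -1.
v=2: v_2(a)=1, v_2(b)=4; units ≡ 3, 7 (mod 8); ε·ε+αω+βω = 1·1+1·0+4·1 ≡ 1  ⇒  (a,b)_2 = -1.
v=29: a=29^2·(≡5), b=29^4·(≡10) mod 29; (5|29)=+1, (10|29)=-1; (−1)^{2·4·14}·(+1)^4·(-1)^2 = +1.
v=∞: -10010 < 0 and 143 > 0  ⇒  (a,b)_∞ = +1.
|Ram(-10010, 143)| = 4, even; anisotropic at {2, 5, 7, 13}.

[2, 5, 7, 13]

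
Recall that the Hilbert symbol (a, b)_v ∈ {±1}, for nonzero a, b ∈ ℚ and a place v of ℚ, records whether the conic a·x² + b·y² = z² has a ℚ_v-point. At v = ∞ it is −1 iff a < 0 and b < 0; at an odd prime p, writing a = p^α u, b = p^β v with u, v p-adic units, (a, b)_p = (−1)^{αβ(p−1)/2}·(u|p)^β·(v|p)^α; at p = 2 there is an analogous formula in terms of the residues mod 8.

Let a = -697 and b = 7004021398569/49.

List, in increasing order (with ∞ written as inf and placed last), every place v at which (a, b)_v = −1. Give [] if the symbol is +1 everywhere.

Mod squares: a ≡ -697, b ≡ 2001. Check v ∈ {∞, 2, 3, 7, 13, 17, 23, 29, 37, 41}.
v=2: v_2(a)=0, v_2(b)=0; units ≡ 7, 1 (mod 8); ε·ε+αω+βω = 1·0+0·0+0·0 ≡ 0  ⇒  (a,b)_2 = +1.
v=29: a=29^0·(≡28), b=29^1·(≡18) mod 29; (28|29)=+1, (18|29)=-1; (−1)^{0·1·14}·(+1)^1·(-1)^0 = +1.
v=37: a=37^0·(≡6), b=37^2·(≡16) mod 37; (6|37)=-1, (16|37)=+1; (−1)^{0·2·18}·(-1)^2·(+1)^0 = +1.
v=13: a=13^0·(≡5), b=13^2·(≡9) mod 13; (5|13)=-1, (9|13)=+1; (−1)^{0·2·6}·(-1)^2·(+1)^0 = +1.
v=23: a=23^0·(≡16), b=23^1·(≡18) mod 23; (16|23)=+1, (18|23)=+1; (−1)^{0·1·11}·(+1)^1·(+1)^0 = +1.
v=41: a=41^1·(≡24), b=41^2·(≡18) mod 41; (24|41)=-1, (18|41)=+1; (−1)^{1·2·20}·(-1)^2·(+1)^1 = +1.
v=3: a=3^0·(≡2), b=3^3·(≡1) mod 3; (2|3)=-1, (1|3)=+1; (−1)^{0·3·1}·(-1)^3·(+1)^0 = -1.
v=∞: -697 < 0 and 2001 > 0  ⇒  (a,b)_∞ = +1.
v=17: a=17^1·(≡10), b=17^0·(≡14) mod 17; (10|17)=-1, (14|17)=-1; (−1)^{1·0·8}·(-1)^0·(-1)^1 = -1.
v=7: a=7^0·(≡3), b=7^-2·(≡6) mod 7; (3|7)=-1, (6|7)=-1; (−1)^{0·-2·3}·(-1)^-2·(-1)^0 = +1.
(-697, 2001 / ℚ) ramifies at {3, 17}: a division algebra.

[3, 17]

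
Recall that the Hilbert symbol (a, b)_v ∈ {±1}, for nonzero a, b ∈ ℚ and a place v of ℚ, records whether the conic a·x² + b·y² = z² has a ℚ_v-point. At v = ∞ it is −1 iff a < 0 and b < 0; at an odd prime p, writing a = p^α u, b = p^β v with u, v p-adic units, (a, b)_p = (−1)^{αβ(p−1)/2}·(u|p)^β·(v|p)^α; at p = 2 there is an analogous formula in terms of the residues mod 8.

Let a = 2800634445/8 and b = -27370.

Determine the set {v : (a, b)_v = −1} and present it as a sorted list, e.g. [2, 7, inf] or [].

Mod squares: a ≡ 10, b ≡ -27370. Check v ∈ {∞, 2, 3, 5, 7, 17, 23}.
v=∞: 10 > 0 and -27370 < 0  ⇒  (a,b)_∞ = +1.
v=3: a=3^2·(≡1), b=3^0·(≡2) mod 3; (1|3)=+1, (2|3)=-1; (−1)^{2·0·1}·(+1)^0·(-1)^2 = +1.
v=17: a=17^0·(≡12), b=17^1·(≡5) mod 17; (12|17)=-1, (5|17)=-1; (−1)^{0·1·8}·(-1)^1·(-1)^0 = -1.
v=5: a=5^1·(≡3), b=5^1·(≡1) mod 5; (3|5)=-1, (1|5)=+1; (−1)^{1·1·2}·(-1)^1·(+1)^1 = -1.
v=23: a=23^2·(≡11), b=23^1·(≡6) mod 23; (11|23)=-1, (6|23)=+1; (−1)^{2·1·11}·(-1)^1·(+1)^2 = -1.
v=7: a=7^6·(≡5), b=7^1·(≡3) mod 7; (5|7)=-1, (3|7)=-1; (−1)^{6·1·3}·(-1)^1·(-1)^6 = -1.
v=2: v_2(a)=-3, v_2(b)=1; units ≡ 5, 3 (mod 8); ε·ε+αω+βω = 0·1+-3·1+1·1 ≡ 0  ⇒  (a,b)_2 = +1.
|Ram(10, -27370)| = 4, even; anisotropic at {5, 7, 17, 23}.

[5, 7, 17, 23]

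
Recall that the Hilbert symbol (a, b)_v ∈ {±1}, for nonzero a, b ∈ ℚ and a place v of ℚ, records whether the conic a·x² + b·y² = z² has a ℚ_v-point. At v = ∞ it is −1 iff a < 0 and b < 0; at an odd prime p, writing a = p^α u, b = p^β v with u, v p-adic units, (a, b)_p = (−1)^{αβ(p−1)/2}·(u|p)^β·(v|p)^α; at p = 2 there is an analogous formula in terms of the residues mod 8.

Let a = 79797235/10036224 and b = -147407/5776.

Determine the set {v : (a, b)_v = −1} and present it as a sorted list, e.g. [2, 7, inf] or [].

[5, 13]

(a, b) ≡ (115, -147407) mod (ℚ^×)²; places V = {2, 3, 5, 7, 11, 13, 17, 19, 23, 29, ∞}.
(a,b)_19: α=0, u≡11; β=-2, v≡8 (mod 19); (11|19)=+1, (8|19)=-1; sign (−1)^0·+1^-2·-1^0 = +1.
(a,b)_∞: sgn(115)=+, sgn(-147407)=−, so +1.
(a,b)_2: α=-10, β=-4; u≡3, v≡1 (mod 8); ε(u)ε(v)=1·0, αω(v)=-10·0, βω(u)=-4·1; sum ≡ 0  ⇒  +1.
(a,b)_29: α=0, u≡20; β=1, v≡10 (mod 29); (20|29)=+1, (10|29)=-1; sign (−1)^0·+1^1·-1^0 = +1.
(a,b)_11: α=-2, u≡3; β=0, v≡4 (mod 11); (3|11)=+1, (4|11)=+1; sign (−1)^0·+1^0·+1^-2 = +1.
(a,b)_13: α=0, u≡8; β=1, v≡9 (mod 13); (8|13)=-1, (9|13)=+1; sign (−1)^0·-1^1·+1^0 = -1.
(a,b)_23: α=1, u≡22; β=1, v≡18 (mod 23); (22|23)=-1, (18|23)=+1; sign (−1)^1·-1^1·+1^1 = +1.
(a,b)_3: α=-4, u≡1; β=0, v≡1 (mod 3); (1|3)=+1, (1|3)=+1; sign (−1)^0·+1^0·+1^-4 = +1.
(a,b)_7: α=4, u≡3; β=0, v≡6 (mod 7); (3|7)=-1, (6|7)=-1; sign (−1)^0·-1^0·-1^4 = +1.
(a,b)_17: α=2, u≡9; β=1, v≡13 (mod 17); (9|17)=+1, (13|17)=+1; sign (−1)^0·+1^1·+1^2 = +1.
(a,b)_5: α=1, u≡3; β=0, v≡3 (mod 5); (3|5)=-1, (3|5)=-1; sign (−1)^0·-1^0·-1^1 = -1.
(115, -147407 / ℚ) ramifies at {5, 13}: a division algebra.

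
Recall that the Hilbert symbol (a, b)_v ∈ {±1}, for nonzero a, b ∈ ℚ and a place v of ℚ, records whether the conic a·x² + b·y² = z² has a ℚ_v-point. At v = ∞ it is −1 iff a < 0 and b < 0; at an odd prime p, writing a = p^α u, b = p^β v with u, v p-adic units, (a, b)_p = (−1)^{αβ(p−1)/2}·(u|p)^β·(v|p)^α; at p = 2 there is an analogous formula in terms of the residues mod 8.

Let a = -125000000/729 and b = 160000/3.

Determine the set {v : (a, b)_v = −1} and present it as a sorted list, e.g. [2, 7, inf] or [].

[2, 5]

Mod squares: a ≡ -5, b ≡ 3. Check v ∈ {∞, 2, 3, 5}.
v=2: v_2(a)=6, v_2(b)=8; units ≡ 3, 3 (mod 8); ε·ε+αω+βω = 1·1+6·1+8·1 ≡ 1  ⇒  (a,b)_2 = -1.
v=3: a=3^-6·(≡1), b=3^-1·(≡1) mod 3; (1|3)=+1, (1|3)=+1; (−1)^{-6·-1·1}·(+1)^-1·(+1)^-6 = +1.
v=5: a=5^9·(≡4), b=5^4·(≡2) mod 5; (4|5)=+1, (2|5)=-1; (−1)^{9·4·2}·(+1)^4·(-1)^9 = -1.
v=∞: -5 < 0 and 3 > 0  ⇒  (a,b)_∞ = +1.
(-5, 3 / ℚ) ramifies at {2, 5}: a division algebra.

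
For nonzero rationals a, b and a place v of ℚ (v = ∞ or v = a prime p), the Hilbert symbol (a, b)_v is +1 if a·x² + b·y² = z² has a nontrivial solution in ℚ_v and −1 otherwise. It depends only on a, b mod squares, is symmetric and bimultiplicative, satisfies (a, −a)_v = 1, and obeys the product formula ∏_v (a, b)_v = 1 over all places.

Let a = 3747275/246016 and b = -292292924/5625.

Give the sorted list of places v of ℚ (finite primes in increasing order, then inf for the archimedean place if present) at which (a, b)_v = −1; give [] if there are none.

[23, 31]

(a, b) ≡ (3059, -4991) mod (ℚ^×)²; places V = {2, 3, 5, 7, 11, 19, 23, 31, ∞}.
(a,b)_31: α=-2, u≡11; β=1, v≡20 (mod 31); (11|31)=-1, (20|31)=+1; sign (−1)^0·-1^1·+1^-2 = -1.
(a,b)_11: α=0, u≡4; β=4, v≡3 (mod 11); (4|11)=+1, (3|11)=+1; sign (−1)^0·+1^4·+1^0 = +1.
(a,b)_5: α=2, u≡1; β=-4, v≡4 (mod 5); (1|5)=+1, (4|5)=+1; sign (−1)^0·+1^-4·+1^2 = +1.
(a,b)_2: α=-8, β=2; u≡3, v≡1 (mod 8); ε(u)ε(v)=1·0, αω(v)=-8·0, βω(u)=2·1; sum ≡ 0  ⇒  +1.
(a,b)_∞: sgn(3059)=+, sgn(-4991)=−, so +1.
(a,b)_19: α=1, u≡6; β=0, v≡17 (mod 19); (6|19)=+1, (17|19)=+1; sign (−1)^0·+1^0·+1^1 = +1.
(a,b)_3: α=0, u≡2; β=-2, v≡1 (mod 3); (2|3)=-1, (1|3)=+1; sign (−1)^0·-1^-2·+1^0 = +1.
(a,b)_7: α=3, u≡5; β=1, v≡4 (mod 7); (5|7)=-1, (4|7)=+1; sign (−1)^1·-1^1·+1^3 = +1.
(a,b)_23: α=1, u≡2; β=1, v≡6 (mod 23); (2|23)=+1, (6|23)=+1; sign (−1)^1·+1^1·+1^1 = -1.
|Ram(3059, -4991)| = 2, even; anisotropic at {23, 31}.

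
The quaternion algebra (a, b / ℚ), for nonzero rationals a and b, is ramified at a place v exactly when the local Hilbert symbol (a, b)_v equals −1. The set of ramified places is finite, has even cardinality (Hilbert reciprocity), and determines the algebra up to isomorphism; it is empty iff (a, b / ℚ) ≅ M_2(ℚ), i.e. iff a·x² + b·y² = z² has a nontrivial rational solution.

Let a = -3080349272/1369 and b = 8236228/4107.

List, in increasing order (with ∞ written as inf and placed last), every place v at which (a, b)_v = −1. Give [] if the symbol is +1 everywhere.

Mod squares: a ≡ -182, b ≡ 51051. Check v ∈ {∞, 2, 3, 7, 11, 13, 17, 37}.
v=11: a=11^4·(≡1), b=11^3·(≡7) mod 11; (1|11)=+1, (7|11)=-1; (−1)^{4·3·5}·(+1)^3·(-1)^4 = +1.
v=3: a=3^0·(≡1), b=3^-1·(≡1) mod 3; (1|3)=+1, (1|3)=+1; (−1)^{0·-1·1}·(+1)^-1·(+1)^0 = +1.
v=13: a=13^1·(≡4), b=13^1·(≡12) mod 13; (4|13)=+1, (12|13)=+1; (−1)^{1·1·6}·(+1)^1·(+1)^1 = +1.
v=∞: -182 < 0 and 51051 > 0  ⇒  (a,b)_∞ = +1.
v=2: v_2(a)=3, v_2(b)=2; units ≡ 5, 3 (mod 8); ε·ε+αω+βω = 0·1+3·1+2·1 ≡ 1  ⇒  (a,b)_2 = -1.
v=7: a=7^1·(≡2), b=7^1·(≡6) mod 7; (2|7)=+1, (6|7)=-1; (−1)^{1·1·3}·(+1)^1·(-1)^1 = +1.
v=17: a=17^2·(≡7), b=17^1·(≡12) mod 17; (7|17)=-1, (12|17)=-1; (−1)^{2·1·8}·(-1)^1·(-1)^2 = -1.
v=37: a=37^-2·(≡36), b=37^-2·(≡34) mod 37; (36|37)=+1, (34|37)=+1; (−1)^{-2·-2·18}·(+1)^-2·(+1)^-2 = +1.
(-182, 51051 / ℚ) ramifies at {2, 17}: a division algebra.

[2, 17]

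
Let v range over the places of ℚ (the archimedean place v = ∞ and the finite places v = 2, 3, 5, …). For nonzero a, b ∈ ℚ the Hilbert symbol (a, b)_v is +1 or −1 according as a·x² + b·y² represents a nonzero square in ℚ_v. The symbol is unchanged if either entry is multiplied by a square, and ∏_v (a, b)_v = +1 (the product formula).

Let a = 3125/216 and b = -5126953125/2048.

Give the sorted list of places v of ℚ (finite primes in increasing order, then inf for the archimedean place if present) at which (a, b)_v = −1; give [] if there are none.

[3, 5]

Mod squares: a ≡ 30, b ≡ -42. Check v ∈ {∞, 2, 3, 5, 7}.
v=∞: 30 > 0 and -42 < 0  ⇒  (a,b)_∞ = +1.
v=5: a=5^5·(≡1), b=5^12·(≡3) mod 5; (1|5)=+1, (3|5)=-1; (−1)^{5·12·2}·(+1)^12·(-1)^5 = -1.
v=2: v_2(a)=-3, v_2(b)=-11; units ≡ 7, 3 (mod 8); ε·ε+αω+βω = 1·1+-3·1+-11·0 ≡ 0  ⇒  (a,b)_2 = +1.
v=7: a=7^0·(≡4), b=7^1·(≡1) mod 7; (4|7)=+1, (1|7)=+1; (−1)^{0·1·3}·(+1)^1·(+1)^0 = +1.
v=3: a=3^-3·(≡1), b=3^1·(≡1) mod 3; (1|3)=+1, (1|3)=+1; (−1)^{-3·1·1}·(+1)^1·(+1)^-3 = -1.
Ram(30, -42) = {3, 5}; no ℚ_3-point on the conic.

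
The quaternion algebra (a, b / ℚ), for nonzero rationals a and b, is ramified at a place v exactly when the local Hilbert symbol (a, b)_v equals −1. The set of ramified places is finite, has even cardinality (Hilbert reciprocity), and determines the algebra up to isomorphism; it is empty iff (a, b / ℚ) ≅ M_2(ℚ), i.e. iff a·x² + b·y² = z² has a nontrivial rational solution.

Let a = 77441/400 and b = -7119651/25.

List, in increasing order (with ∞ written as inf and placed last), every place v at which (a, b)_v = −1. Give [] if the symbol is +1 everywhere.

[3, 7, 13, 17, 23, 37]

(a, b) ≡ (77441, -145299) mod (ℚ^×)²; places V = {2, 3, 5, 7, 11, 13, 17, 23, 37, ∞}.
(a,b)_13: α=1, u≡12; β=0, v≡6 (mod 13); (12|13)=+1, (6|13)=-1; sign (−1)^0·+1^0·-1^1 = -1.
(a,b)_7: α=1, u≡3; β=3, v≡3 (mod 7); (3|7)=-1, (3|7)=-1; sign (−1)^1·-1^3·-1^1 = -1.
(a,b)_∞: sgn(77441)=+, sgn(-145299)=−, so +1.
(a,b)_2: α=-4, β=0; u≡1, v≡5 (mod 8); ε(u)ε(v)=0·0, αω(v)=-4·1, βω(u)=0·0; sum ≡ 0  ⇒  +1.
(a,b)_11: α=0, u≡3; β=1, v≡7 (mod 11); (3|11)=+1, (7|11)=-1; sign (−1)^0·+1^1·-1^0 = +1.
(a,b)_37: α=1, u≡34; β=1, v≡5 (mod 37); (34|37)=+1, (5|37)=-1; sign (−1)^0·+1^1·-1^1 = -1.
(a,b)_5: α=-2, u≡1; β=-2, v≡4 (mod 5); (1|5)=+1, (4|5)=+1; sign (−1)^0·+1^-2·+1^-2 = +1.
(a,b)_23: α=1, u≡1; β=0, v≡11 (mod 23); (1|23)=+1, (11|23)=-1; sign (−1)^0·+1^0·-1^1 = -1.
(a,b)_3: α=0, u≡2; β=1, v≡2 (mod 3); (2|3)=-1, (2|3)=-1; sign (−1)^0·-1^1·-1^0 = -1.
(a,b)_17: α=0, u≡12; β=1, v≡16 (mod 17); (12|17)=-1, (16|17)=+1; sign (−1)^0·-1^1·+1^0 = -1.
|Ram(77441, -145299)| = 6, even; anisotropic at {3, 7, 13, 17, 23, 37}.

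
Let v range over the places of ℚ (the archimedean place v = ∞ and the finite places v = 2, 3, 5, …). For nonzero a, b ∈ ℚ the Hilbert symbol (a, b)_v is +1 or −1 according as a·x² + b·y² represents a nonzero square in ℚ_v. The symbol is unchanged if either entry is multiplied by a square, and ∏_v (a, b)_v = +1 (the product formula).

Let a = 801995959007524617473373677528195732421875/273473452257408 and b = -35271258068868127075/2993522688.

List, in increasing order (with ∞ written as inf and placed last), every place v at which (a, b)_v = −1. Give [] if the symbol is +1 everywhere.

Mod squares: a ≡ 41446, b ≡ -32505641894. Check v ∈ {∞, 2, 3, 5, 7, 11, 13, 17, 23, 31, 37, 41, 47, 53}.
v=2: v_2(a)=-7, v_2(b)=-11; units ≡ 3, 5 (mod 8); ε·ε+αω+βω = 1·0+-7·1+-11·1 ≡ 0  ⇒  (a,b)_2 = +1.
v=41: a=41^0·(≡1), b=41^1·(≡33) mod 41; (1|41)=+1, (33|41)=+1; (−1)^{0·1·20}·(+1)^1·(+1)^0 = +1.
v=31: a=31^-4·(≡23), b=31^-2·(≡5) mod 31; (23|31)=-1, (5|31)=+1; (−1)^{-4·-2·15}·(-1)^-2·(+1)^-4 = +1.
v=23: a=23^3·(≡1), b=23^1·(≡21) mod 23; (1|23)=+1, (21|23)=-1; (−1)^{3·1·11}·(+1)^1·(-1)^3 = +1.
v=17: a=17^3·(≡3), b=17^1·(≡1) mod 17; (3|17)=-1, (1|17)=+1; (−1)^{3·1·8}·(-1)^1·(+1)^3 = -1.
v=11: a=11^10·(≡1), b=11^7·(≡5) mod 11; (1|11)=+1, (5|11)=+1; (−1)^{10·7·5}·(+1)^7·(+1)^10 = +1.
v=3: a=3^-4·(≡1), b=3^-2·(≡1) mod 3; (1|3)=+1, (1|3)=+1; (−1)^{-4·-2·1}·(+1)^-2·(+1)^-4 = +1.
v=7: a=7^6·(≡3), b=7^2·(≡2) mod 7; (3|7)=-1, (2|7)=+1; (−1)^{6·2·3}·(-1)^2·(+1)^6 = +1.
v=53: a=53^3·(≡9), b=53^1·(≡50) mod 53; (9|53)=+1, (50|53)=-1; (−1)^{3·1·26}·(+1)^1·(-1)^3 = -1.
v=∞: 41446 > 0 and -32505641894 < 0  ⇒  (a,b)_∞ = +1.
v=5: a=5^10·(≡1), b=5^2·(≡4) mod 5; (1|5)=+1, (4|5)=+1; (−1)^{10·2·2}·(+1)^2·(+1)^10 = +1.
v=37: a=37^2·(≡31), b=37^1·(≡19) mod 37; (31|37)=-1, (19|37)=-1; (−1)^{2·1·18}·(-1)^1·(-1)^2 = -1.
v=13: a=13^-4·(≡11), b=13^-2·(≡5) mod 13; (11|13)=-1, (5|13)=-1; (−1)^{-4·-2·6}·(-1)^-2·(-1)^-4 = +1.
v=47: a=47^2·(≡45), b=47^1·(≡34) mod 47; (45|47)=-1, (34|47)=+1; (−1)^{2·1·23}·(-1)^1·(+1)^2 = -1.
|Ram(41446, -32505641894)| = 4, even; anisotropic at {17, 37, 47, 53}.

[17, 37, 47, 53]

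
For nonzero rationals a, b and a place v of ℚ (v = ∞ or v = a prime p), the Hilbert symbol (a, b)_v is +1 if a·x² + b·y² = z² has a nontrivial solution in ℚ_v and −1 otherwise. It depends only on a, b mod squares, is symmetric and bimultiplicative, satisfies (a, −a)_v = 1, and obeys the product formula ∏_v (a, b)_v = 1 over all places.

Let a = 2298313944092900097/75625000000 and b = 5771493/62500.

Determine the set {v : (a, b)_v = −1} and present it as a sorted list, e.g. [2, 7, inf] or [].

[7, 13, 19, 23]

(a, b) ≡ (12673, 7917) mod (ℚ^×)²; places V = {2, 3, 5, 7, 11, 13, 19, 23, 29, ∞}.
(a,b)_5: α=-10, u≡3; β=-6, v≡2 (mod 5); (3|5)=-1, (2|5)=-1; sign (−1)^0·-1^-6·-1^-10 = +1.
(a,b)_29: α=3, u≡19; β=1, v≡27 (mod 29); (19|29)=-1, (27|29)=-1; sign (−1)^0·-1^1·-1^3 = +1.
(a,b)_11: α=-2, u≡5; β=0, v≡10 (mod 11); (5|11)=+1, (10|11)=-1; sign (−1)^0·+1^0·-1^-2 = +1.
(a,b)_13: α=2, u≡5; β=1, v≡7 (mod 13); (5|13)=-1, (7|13)=-1; sign (−1)^0·-1^1·-1^2 = -1.
(a,b)_2: α=-6, β=-2; u≡1, v≡5 (mod 8); ε(u)ε(v)=0·0, αω(v)=-6·1, βω(u)=-2·0; sum ≡ 0  ⇒  +1.
(a,b)_23: α=1, u≡15; β=0, v≡14 (mod 23); (15|23)=-1, (14|23)=-1; sign (−1)^0·-1^0·-1^1 = -1.
(a,b)_7: α=4, u≡6; β=1, v≡1 (mod 7); (6|7)=-1, (1|7)=+1; sign (−1)^0·-1^1·+1^4 = -1.
(a,b)_3: α=12, u≡1; β=7, v≡2 (mod 3); (1|3)=+1, (2|3)=-1; sign (−1)^0·+1^7·-1^12 = +1.
(a,b)_19: α=1, u≡10; β=0, v≡8 (mod 19); (10|19)=-1, (8|19)=-1; sign (−1)^0·-1^0·-1^1 = -1.
(a,b)_∞: sgn(12673)=+, sgn(7917)=+, so +1.
|Ram(12673, 7917)| = 4, even; anisotropic at {7, 13, 19, 23}.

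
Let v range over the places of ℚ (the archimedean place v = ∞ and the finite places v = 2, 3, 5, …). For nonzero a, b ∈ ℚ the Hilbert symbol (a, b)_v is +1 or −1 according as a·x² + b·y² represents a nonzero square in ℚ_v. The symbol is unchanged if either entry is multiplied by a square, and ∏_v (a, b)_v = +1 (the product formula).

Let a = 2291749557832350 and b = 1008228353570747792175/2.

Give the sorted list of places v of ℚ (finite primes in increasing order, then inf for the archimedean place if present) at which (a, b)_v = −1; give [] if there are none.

[2, 17, 47, 53]

Mod squares: a ≡ 13566, b ≡ 371721966. Check v ∈ {∞, 2, 3, 5, 7, 11, 17, 19, 47, 53}.
v=7: a=7^1·(≡5), b=7^1·(≡2) mod 7; (5|7)=-1, (2|7)=+1; (−1)^{1·1·3}·(-1)^1·(+1)^1 = +1.
v=53: a=53^2·(≡5), b=53^3·(≡45) mod 53; (5|53)=-1, (45|53)=-1; (−1)^{2·3·26}·(-1)^3·(-1)^2 = -1.
v=3: a=3^3·(≡1), b=3^1·(≡2) mod 3; (1|3)=+1, (2|3)=-1; (−1)^{3·1·1}·(+1)^1·(-1)^3 = +1.
v=47: a=47^2·(≡35), b=47^3·(≡34) mod 47; (35|47)=-1, (34|47)=+1; (−1)^{2·3·23}·(-1)^3·(+1)^2 = -1.
v=2: v_2(a)=1, v_2(b)=-1; units ≡ 7, 7 (mod 8); ε·ε+αω+βω = 1·1+1·0+-1·0 ≡ 1  ⇒  (a,b)_2 = -1.
v=19: a=19^1·(≡7), b=19^1·(≡15) mod 19; (7|19)=+1, (15|19)=-1; (−1)^{1·1·9}·(+1)^1·(-1)^1 = +1.
v=5: a=5^2·(≡4), b=5^2·(≡1) mod 5; (4|5)=+1, (1|5)=+1; (−1)^{2·2·2}·(+1)^2·(+1)^2 = +1.
v=∞: 13566 > 0 and 371721966 > 0  ⇒  (a,b)_∞ = +1.
v=11: a=11^2·(≡1), b=11^3·(≡5) mod 11; (1|11)=+1, (5|11)=+1; (−1)^{2·3·5}·(+1)^3·(+1)^2 = +1.
v=17: a=17^1·(≡15), b=17^3·(≡3) mod 17; (15|17)=+1, (3|17)=-1; (−1)^{1·3·8}·(+1)^3·(-1)^1 = -1.
|Ram(13566, 371721966)| = 4, even; anisotropic at {2, 17, 47, 53}.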